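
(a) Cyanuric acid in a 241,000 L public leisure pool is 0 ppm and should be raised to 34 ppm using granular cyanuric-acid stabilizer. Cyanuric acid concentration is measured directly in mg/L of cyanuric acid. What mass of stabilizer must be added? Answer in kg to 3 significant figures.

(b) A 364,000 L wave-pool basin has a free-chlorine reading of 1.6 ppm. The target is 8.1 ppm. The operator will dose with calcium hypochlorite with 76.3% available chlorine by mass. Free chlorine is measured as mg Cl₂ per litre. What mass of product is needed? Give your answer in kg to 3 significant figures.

(a) CYA to add: (34 − 0) = 34 mg/L × 241,000 L = 8194 g cyanuric acid.

(b) Chlorine deficit: 8.1 − 1.6 = 6.5 ppm = 6.5 mg/L as Cl₂.
(b) Cl₂ equivalent needed: 6.5 mg/L × 364,000 L = 2,366,000 mg = 2366 g.
(b) Product at 76.3% available chlorine: 2366 / 0.763 = 3101 g.

(a) 8.19 kg; (b) 3.10 kg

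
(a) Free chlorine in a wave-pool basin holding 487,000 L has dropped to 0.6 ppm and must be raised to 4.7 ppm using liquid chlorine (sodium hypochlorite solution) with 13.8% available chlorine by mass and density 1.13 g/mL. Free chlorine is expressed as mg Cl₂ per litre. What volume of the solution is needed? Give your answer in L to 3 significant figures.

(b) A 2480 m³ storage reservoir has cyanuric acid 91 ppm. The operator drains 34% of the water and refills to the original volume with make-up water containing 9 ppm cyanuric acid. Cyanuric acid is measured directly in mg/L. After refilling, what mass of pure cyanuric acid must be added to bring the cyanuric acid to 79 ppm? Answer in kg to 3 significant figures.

(a) 12.8 L; (b) 39.4 kg

(a) Chlorine deficit: 4.7 − 0.6 = 4.1 ppm = 4.1 mg/L as Cl₂.
(a) Cl₂ equivalent needed: 4.1 mg/L × 487,000 L = 1,997,000 mg = 1997 g.
(a) Product at 13.8% available chlorine: 1997 / 0.138 = 14,470 g.
(a) Volume at density 1.13 g/mL: 14,470 g ÷ 1.13 g/mL = 12,800 mL.

(b) Volume: 2480 m³ = 2,480,000 L.
(b) After draining 34% and refilling: 91 × 0.66 + 9 × 0.34 = 63.12 ppm.
(b) Deficit to target: 79 − 63.12 = 15.88 mg/L.
(b) Mass: 15.88 mg/L × 2,480,000 L = 39,380 g cyanuric acid.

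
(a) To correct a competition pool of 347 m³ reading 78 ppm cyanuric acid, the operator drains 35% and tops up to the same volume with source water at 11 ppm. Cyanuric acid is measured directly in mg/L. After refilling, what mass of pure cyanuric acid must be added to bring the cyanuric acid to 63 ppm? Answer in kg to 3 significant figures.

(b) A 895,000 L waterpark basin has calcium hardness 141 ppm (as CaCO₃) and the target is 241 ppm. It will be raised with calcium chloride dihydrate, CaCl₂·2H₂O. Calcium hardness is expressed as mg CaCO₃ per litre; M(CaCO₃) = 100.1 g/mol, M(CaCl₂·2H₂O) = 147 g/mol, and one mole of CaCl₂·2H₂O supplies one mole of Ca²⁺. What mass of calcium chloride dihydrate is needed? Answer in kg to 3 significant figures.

(a) Volume: 347 m³ = 347,000 L.
(a) After draining 35% and refilling: 78 × 0.65 + 11 × 0.35 = 54.55 ppm.
(a) Deficit to target: 63 − 54.55 = 8.45 mg/L.
(a) Mass: 8.45 mg/L × 347,000 L = 2932 g cyanuric acid.

(b) Hardness to add: (241 − 141) = 100 mg/L as CaCO₃ × 895,000 L = 89,500 g as CaCO₃.
(b) Moles of Ca²⁺ (1 mol Ca²⁺ ≡ 1 mol CaCO₃): 89,500 / 100.1 g/mol = 894.1 mol.
(b) Mass of CaCl₂·2H₂O: 894.1 × 147 = 131,400 g.

(a) 2.93 kg; (b) 131 kg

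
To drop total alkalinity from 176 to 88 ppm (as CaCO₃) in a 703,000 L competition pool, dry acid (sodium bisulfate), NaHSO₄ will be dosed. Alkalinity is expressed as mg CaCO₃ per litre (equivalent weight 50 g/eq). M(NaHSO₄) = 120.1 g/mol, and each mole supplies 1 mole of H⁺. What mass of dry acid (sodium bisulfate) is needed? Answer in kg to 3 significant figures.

149 kg

Alkalinity to neutralize: (176 − 88) = 88 mg/L as CaCO₃ × 703,000 L = 61,860 g as CaCO₃.
Equivalents of H⁺ required: 61,860 ÷ 50 g/eq = 1237 eq = 1237 mol NaHSO₄.
Mass of NaHSO₄: 1237 × 120.1 = 148,600 g.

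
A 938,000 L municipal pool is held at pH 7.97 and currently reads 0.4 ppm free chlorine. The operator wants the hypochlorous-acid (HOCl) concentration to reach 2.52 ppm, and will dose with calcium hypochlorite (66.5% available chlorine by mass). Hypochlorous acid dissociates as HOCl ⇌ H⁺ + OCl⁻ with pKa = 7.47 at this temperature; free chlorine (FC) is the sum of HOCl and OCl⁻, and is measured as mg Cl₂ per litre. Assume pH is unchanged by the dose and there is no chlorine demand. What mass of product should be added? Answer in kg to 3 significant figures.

14.2 kg

[OCl⁻]/[HOCl] = 10^(pH − pKa) = 10^(7.97 − 7.47) = 3.162; fraction as HOCl = 1/(1 + 3.162) = 0.2403.
Free chlorine required for 2.52 ppm HOCl: 2.52 / 0.2403 = 10.49 ppm.
FC to add: 10.49 − 0.4 = 10.09 mg/L as Cl₂.
Cl₂ equivalent: 10.09 mg/L × 938,000 L = 9463 g.
Product at 66.5% available Cl: 9463 / 0.665 = 14,230 g.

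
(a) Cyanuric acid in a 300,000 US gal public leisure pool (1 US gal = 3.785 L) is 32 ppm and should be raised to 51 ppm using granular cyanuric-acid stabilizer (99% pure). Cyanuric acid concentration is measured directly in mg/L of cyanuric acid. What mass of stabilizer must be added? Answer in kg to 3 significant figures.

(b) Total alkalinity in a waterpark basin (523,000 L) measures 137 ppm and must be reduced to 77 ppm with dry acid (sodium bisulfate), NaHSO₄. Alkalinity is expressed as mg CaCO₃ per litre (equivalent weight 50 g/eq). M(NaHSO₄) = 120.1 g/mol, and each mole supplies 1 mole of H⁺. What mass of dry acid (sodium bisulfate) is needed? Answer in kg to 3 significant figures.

(a) 21.8 kg; (b) 75.4 kg

(a) Volume: 300,000 US gal × 3.785 L/gal = 1,135,500 L.
(a) CYA to add: (51 − 32) = 19 mg/L × 1,135,500 L = 21,570 g cyanuric acid.
(a) At 99% purity: 21,570 / 0.99 = 21,790 g product.

(b) Alkalinity to neutralize: (137 − 77) = 60 mg/L as CaCO₃ × 523,000 L = 31,380 g as CaCO₃.
(b) Equivalents of H⁺ required: 31,380 ÷ 50 g/eq = 627.6 eq = 627.6 mol NaHSO₄.
(b) Mass of NaHSO₄: 627.6 × 120.1 = 75,370 g.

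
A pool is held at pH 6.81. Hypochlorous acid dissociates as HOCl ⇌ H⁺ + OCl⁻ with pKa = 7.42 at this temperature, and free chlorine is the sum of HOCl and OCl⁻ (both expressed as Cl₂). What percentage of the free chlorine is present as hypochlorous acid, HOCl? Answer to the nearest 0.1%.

[OCl⁻]/[HOCl] = 10^(pH − pKa) = 10^(6.81 − 7.42) = 10^-0.61 = 0.2455.
Fraction as HOCl = 1 / (1 + 0.2455) = 0.8029.

80.3%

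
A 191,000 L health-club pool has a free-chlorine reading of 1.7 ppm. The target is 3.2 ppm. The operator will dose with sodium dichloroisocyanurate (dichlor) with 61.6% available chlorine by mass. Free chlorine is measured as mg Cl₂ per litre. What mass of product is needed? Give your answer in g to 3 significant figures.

Chlorine deficit: 3.2 − 1.7 = 1.5 ppm = 1.5 mg/L as Cl₂.
Cl₂ equivalent needed: 1.5 mg/L × 191,000 L = 286,500 mg = 286.5 g.
Product at 61.6% available chlorine: 286.5 / 0.616 = 465.1 g.

465 g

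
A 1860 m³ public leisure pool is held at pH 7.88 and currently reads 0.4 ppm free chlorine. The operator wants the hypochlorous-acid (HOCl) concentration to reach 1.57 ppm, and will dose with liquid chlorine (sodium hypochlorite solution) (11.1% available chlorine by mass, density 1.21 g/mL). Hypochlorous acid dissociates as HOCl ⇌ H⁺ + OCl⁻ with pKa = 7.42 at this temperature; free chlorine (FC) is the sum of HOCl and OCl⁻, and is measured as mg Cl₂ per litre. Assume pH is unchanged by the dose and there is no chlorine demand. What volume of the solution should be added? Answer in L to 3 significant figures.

78.9 L

Volume: 1860 m³ = 1,860,000 L.
[OCl⁻]/[HOCl] = 10^(pH − pKa) = 10^(7.88 − 7.42) = 2.884; fraction as HOCl = 1/(1 + 2.884) = 0.2575.
Free chlorine required for 1.57 ppm HOCl: 1.57 / 0.2575 = 6.098 ppm.
FC to add: 6.098 − 0.4 = 5.698 mg/L as Cl₂.
Cl₂ equivalent: 5.698 mg/L × 1,860,000 L = 10,600 g.
Product at 11.1% available Cl: 10,600 / 0.111 = 95,480 g.
Volume: 95,480 g ÷ 1.21 g/mL = 78,910 mL.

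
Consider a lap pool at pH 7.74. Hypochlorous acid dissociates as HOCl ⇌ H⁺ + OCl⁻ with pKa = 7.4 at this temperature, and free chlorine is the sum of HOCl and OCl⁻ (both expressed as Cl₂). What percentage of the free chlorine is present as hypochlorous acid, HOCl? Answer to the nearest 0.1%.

[OCl⁻]/[HOCl] = 10^(pH − pKa) = 10^(7.74 − 7.4) = 10^0.34 = 2.188.
Fraction as HOCl = 1 / (1 + 2.188) = 0.3137.

31.4%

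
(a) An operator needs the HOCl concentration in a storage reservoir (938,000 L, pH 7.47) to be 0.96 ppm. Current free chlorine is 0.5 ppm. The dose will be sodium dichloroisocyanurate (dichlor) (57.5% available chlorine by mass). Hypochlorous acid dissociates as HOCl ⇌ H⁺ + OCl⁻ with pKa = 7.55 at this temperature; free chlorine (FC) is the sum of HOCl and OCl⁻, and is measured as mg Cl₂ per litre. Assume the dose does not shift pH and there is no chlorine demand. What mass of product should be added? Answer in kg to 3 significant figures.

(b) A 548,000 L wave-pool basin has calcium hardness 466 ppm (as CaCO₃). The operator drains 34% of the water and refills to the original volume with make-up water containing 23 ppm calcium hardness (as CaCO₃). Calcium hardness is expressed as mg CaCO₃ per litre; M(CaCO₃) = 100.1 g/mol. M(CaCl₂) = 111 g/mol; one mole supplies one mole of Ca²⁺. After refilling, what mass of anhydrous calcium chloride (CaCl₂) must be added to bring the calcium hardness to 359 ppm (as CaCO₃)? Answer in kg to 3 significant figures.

(a) 2.05 kg; (b) 26.5 kg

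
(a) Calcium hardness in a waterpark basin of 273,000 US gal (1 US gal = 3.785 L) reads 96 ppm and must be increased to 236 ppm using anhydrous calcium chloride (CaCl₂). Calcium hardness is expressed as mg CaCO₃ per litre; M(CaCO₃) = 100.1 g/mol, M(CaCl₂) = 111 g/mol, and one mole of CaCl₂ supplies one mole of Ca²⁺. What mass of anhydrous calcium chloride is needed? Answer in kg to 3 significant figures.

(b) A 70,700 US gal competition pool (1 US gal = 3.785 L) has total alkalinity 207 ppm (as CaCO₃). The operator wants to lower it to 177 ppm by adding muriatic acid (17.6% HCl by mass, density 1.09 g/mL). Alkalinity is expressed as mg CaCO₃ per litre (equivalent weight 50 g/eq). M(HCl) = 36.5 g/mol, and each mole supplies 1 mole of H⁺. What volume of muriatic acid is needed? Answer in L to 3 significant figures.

(a) 160 kg; (b) 30.5 L

(a) Volume: 273,000 US gal × 3.785 L/gal = 1,033,305 L.
(a) Hardness to add: (236 − 96) = 140 mg/L as CaCO₃ × 1,033,305 L = 144,700 g as CaCO₃.
(a) Moles of Ca²⁺ (1 mol Ca²⁺ ≡ 1 mol CaCO₃): 144,700 / 100.1 g/mol = 1445 mol.
(a) Mass of CaCl₂: 1445 × 111 = 160,400 g.

(b) Volume: 70,700 US gal × 3.785 L/gal = 267,600 L.
(b) Alkalinity to neutralize: (207 − 177) = 30 mg/L as CaCO₃ × 267,600 L = 8028 g as CaCO₃.
(b) Equivalents of H⁺ required: 8028 ÷ 50 g/eq = 160.6 eq = 160.6 mol HCl.
(b) Mass of HCl: 160.6 × 36.5 = 5860 g.
(b) Mass of 17.6% solution: 5860 / 0.176 = 33,300 g.
(b) Volume: 33,300 g ÷ 1.09 g/mL = 30,550 mL.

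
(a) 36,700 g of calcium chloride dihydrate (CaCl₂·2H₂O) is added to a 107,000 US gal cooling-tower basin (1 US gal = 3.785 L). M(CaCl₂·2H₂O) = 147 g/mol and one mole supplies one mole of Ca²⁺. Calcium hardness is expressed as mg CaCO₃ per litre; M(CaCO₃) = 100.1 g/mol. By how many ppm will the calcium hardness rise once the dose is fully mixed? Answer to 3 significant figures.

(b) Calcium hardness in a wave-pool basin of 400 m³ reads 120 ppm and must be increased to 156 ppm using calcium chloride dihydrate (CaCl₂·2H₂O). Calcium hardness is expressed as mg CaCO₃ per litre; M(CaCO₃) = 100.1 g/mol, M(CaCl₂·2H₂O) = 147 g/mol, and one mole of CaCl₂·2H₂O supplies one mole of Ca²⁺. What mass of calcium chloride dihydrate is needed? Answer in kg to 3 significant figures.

(a) Volume: 107,000 US gal × 3.785 L/gal = 404,995 L.
(a) Moles of Ca²⁺: 36,700 g ÷ 147 g/mol = 249.7 mol.
(a) As CaCO₃: 249.7 mol × 100.1 g/mol = 24,990 g.
(a) Rise: 24,990 g / 404,995 L × 1000 = 61.71 mg/L.

(b) Volume: 400 m³ = 400,000 L.
(b) Hardness to add: (156 − 120) = 36 mg/L as CaCO₃ × 400,000 L = 14,400 g as CaCO₃.
(b) Moles of Ca²⁺ (1 mol Ca²⁺ ≡ 1 mol CaCO₃): 14,400 / 100.1 g/mol = 143.9 mol.
(b) Mass of CaCl₂·2H₂O: 143.9 × 147 = 21,150 g.

(a) 61.7 ppm; (b) 21.1 kg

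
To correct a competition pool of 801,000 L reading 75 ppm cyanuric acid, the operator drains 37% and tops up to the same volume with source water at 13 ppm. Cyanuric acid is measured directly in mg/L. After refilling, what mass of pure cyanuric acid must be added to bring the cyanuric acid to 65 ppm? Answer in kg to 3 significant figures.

After draining 37% and refilling: 75 × 0.63 + 13 × 0.37 = 52.06 ppm.
Deficit to target: 65 − 52.06 = 12.94 mg/L.
Mass: 12.94 mg/L × 801,000 L = 10,360 g cyanuric acid.

10.4 kg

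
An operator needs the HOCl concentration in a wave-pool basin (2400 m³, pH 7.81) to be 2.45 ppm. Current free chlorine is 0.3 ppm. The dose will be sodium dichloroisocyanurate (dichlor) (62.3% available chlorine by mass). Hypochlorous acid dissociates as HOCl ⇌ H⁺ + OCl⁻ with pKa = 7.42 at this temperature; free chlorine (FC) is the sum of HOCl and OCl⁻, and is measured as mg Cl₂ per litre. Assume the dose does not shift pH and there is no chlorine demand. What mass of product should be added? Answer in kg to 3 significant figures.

31.5 kg

Volume: 2400 m³ = 2,400,000 L.
[OCl⁻]/[HOCl] = 10^(pH − pKa) = 10^(7.81 − 7.42) = 2.455; fraction as HOCl = 1/(1 + 2.455) = 0.2895.
Free chlorine required for 2.45 ppm HOCl: 2.45 / 0.2895 = 8.464 ppm.
FC to add: 8.464 − 0.3 = 8.164 mg/L as Cl₂.
Cl₂ equivalent: 8.164 mg/L × 2,400,000 L = 19,590 g.
Product at 62.3% available Cl: 19,590 / 0.623 = 31,450 g.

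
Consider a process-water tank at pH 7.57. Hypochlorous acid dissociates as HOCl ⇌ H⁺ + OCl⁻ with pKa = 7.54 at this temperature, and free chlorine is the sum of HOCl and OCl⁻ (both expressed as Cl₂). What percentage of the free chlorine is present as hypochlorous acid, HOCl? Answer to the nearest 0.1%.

[OCl⁻]/[HOCl] = 10^(pH − pKa) = 10^(7.57 − 7.54) = 10^0.03 = 1.072.
Fraction as HOCl = 1 / (1 + 1.072) = 0.4827.

48.3%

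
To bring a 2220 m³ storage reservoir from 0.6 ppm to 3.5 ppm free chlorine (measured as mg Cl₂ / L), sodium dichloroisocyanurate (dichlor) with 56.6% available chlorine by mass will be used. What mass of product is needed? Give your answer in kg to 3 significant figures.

Volume: 2220 m³ = 2,220,000 L.
Chlorine deficit: 3.5 − 0.6 = 2.9 ppm = 2.9 mg/L as Cl₂.
Cl₂ equivalent needed: 2.9 mg/L × 2,220,000 L = 6,438,000 mg = 6438 g.
Product at 56.6% available chlorine: 6438 / 0.566 = 11,370 g.

11.4 kg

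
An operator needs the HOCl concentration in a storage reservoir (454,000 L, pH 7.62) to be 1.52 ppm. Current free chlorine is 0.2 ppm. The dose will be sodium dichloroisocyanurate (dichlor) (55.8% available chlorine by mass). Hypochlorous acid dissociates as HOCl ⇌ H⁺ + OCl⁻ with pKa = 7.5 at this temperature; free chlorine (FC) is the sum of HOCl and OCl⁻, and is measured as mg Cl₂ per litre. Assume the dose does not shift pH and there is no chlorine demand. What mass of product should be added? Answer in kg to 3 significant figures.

2.70 kg

[OCl⁻]/[HOCl] = 10^(pH − pKa) = 10^(7.62 − 7.5) = 1.318; fraction as HOCl = 1/(1 + 1.318) = 0.4314.
Free chlorine required for 1.52 ppm HOCl: 1.52 / 0.4314 = 3.524 ppm.
FC to add: 3.524 − 0.2 = 3.324 mg/L as Cl₂.
Cl₂ equivalent: 3.324 mg/L × 454,000 L = 1509 g.
Product at 55.8% available Cl: 1509 / 0.558 = 2704 g.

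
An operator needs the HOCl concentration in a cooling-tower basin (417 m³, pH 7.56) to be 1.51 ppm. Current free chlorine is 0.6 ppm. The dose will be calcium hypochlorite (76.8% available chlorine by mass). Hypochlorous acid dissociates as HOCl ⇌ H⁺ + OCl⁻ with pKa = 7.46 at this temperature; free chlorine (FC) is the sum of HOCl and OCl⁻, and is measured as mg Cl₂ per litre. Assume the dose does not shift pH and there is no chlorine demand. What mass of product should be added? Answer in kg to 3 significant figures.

1.53 kg

Volume: 417 m³ = 417,000 L.
[OCl⁻]/[HOCl] = 10^(pH − pKa) = 10^(7.56 − 7.46) = 1.259; fraction as HOCl = 1/(1 + 1.259) = 0.4427.
Free chlorine required for 1.51 ppm HOCl: 1.51 / 0.4427 = 3.411 ppm.
FC to add: 3.411 − 0.6 = 2.811 mg/L as Cl₂.
Cl₂ equivalent: 2.811 mg/L × 417,000 L = 1172 g.
Product at 76.8% available Cl: 1172 / 0.768 = 1526 g.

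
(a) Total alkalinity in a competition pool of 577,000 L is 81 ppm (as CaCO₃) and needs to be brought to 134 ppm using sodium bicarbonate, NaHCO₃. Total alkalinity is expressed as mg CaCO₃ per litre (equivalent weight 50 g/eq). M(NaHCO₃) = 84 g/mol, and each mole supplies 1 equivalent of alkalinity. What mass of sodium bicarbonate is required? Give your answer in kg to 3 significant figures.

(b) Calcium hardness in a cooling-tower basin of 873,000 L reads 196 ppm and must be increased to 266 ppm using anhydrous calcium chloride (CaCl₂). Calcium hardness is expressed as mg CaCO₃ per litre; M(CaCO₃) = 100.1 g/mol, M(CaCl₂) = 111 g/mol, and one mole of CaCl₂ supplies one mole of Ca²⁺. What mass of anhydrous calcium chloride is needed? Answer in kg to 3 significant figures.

(a) Alkalinity to add: (134 − 81) = 53 mg/L as CaCO₃ × 577,000 L = 30,580 g as CaCO₃.
(a) Equivalents: 30,580 g ÷ 50 g/eq = 611.6 eq.
(a) NaHCO₃ supplies 1 eq per mole → 611.6 mol.
(a) Mass: 611.6 mol × 84 g/mol = 51,380 g.

(b) Hardness to add: (266 − 196) = 70 mg/L as CaCO₃ × 873,000 L = 61,110 g as CaCO₃.
(b) Moles of Ca²⁺ (1 mol Ca²⁺ ≡ 1 mol CaCO₃): 61,110 / 100.1 g/mol = 610.5 mol.
(b) Mass of CaCl₂: 610.5 × 111 = 67,760 g.

(a) 51.4 kg; (b) 67.8 kg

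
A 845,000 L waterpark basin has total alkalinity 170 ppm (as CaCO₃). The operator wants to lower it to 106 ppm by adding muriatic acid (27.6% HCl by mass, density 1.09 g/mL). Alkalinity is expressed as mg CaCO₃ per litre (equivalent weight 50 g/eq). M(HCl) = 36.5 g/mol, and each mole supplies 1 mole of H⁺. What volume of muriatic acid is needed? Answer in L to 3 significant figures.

131 L

Alkalinity to neutralize: (170 − 106) = 64 mg/L as CaCO₃ × 845,000 L = 54,080 g as CaCO₃.
Equivalents of H⁺ required: 54,080 ÷ 50 g/eq = 1082 eq = 1082 mol HCl.
Mass of HCl: 1082 × 36.5 = 39,480 g.
Mass of 27.6% solution: 39,480 / 0.276 = 143,000 g.
Volume: 143,000 g ÷ 1.09 g/mL = 131,200 mL.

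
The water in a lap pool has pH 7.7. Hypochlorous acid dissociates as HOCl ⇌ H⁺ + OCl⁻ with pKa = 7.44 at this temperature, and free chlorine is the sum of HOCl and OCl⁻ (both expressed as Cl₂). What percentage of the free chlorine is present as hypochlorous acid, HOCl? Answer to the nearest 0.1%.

[OCl⁻]/[HOCl] = 10^(pH − pKa) = 10^(7.7 − 7.44) = 10^0.26 = 1.82.
Fraction as HOCl = 1 / (1 + 1.82) = 0.3546.

35.5%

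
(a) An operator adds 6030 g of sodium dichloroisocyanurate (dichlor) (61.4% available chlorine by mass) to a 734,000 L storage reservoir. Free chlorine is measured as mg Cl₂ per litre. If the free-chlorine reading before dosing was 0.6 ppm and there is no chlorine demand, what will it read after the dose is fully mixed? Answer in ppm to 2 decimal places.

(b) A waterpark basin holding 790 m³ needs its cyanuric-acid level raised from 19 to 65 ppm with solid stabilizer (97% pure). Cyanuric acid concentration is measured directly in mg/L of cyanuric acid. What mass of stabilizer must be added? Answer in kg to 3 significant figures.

(a) Available chlorine delivered: 6030 g × 0.614 = 3702 g as Cl₂.
(a) Concentration rise: 3702 g / 734,000 L = 5.044 mg/L = 5.04 ppm.
(a) Final FC: 0.6 + 5.04 = 5.64 ppm.

(b) Volume: 790 m³ = 790,000 L.
(b) CYA to add: (65 − 19) = 46 mg/L × 790,000 L = 36,340 g cyanuric acid.
(b) At 97% purity: 36,340 / 0.97 = 37,460 g product.

(a) 5.64 ppm; (b) 37.5 kg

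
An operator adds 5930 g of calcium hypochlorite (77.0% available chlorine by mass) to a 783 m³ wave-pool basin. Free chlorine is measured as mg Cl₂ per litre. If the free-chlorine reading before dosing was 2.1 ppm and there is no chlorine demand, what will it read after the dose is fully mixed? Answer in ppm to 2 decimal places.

Volume: 783 m³ = 783,000 L.
Available chlorine delivered: 5930 g × 0.77 = 4566 g as Cl₂.
Concentration rise: 4566 g / 783,000 L = 5.832 mg/L = 5.83 ppm.
Final FC: 2.1 + 5.83 = 7.93 ppm.

7.93 ppm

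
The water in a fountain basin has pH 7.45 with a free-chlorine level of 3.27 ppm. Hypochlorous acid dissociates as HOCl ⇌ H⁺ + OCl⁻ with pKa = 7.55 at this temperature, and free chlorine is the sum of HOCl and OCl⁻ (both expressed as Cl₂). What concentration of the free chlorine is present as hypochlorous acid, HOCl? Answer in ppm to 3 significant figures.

1.82 ppm

[OCl⁻]/[HOCl] = 10^(pH − pKa) = 10^(7.45 − 7.55) = 10^-0.10 = 0.7943.
Fraction as HOCl = 1 / (1 + 0.7943) = 0.5573.
HOCl = 0.5573 × 3.27 ppm = 1.822 ppm.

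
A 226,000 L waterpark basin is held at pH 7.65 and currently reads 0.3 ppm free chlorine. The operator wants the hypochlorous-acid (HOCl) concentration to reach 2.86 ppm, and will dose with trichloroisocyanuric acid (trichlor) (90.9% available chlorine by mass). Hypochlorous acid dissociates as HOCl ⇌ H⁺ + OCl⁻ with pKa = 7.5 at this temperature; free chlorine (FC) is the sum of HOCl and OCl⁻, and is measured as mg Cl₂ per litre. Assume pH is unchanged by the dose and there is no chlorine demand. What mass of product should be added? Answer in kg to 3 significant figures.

1.64 kg

[OCl⁻]/[HOCl] = 10^(pH − pKa) = 10^(7.65 − 7.5) = 1.413; fraction as HOCl = 1/(1 + 1.413) = 0.4145.
Free chlorine required for 2.86 ppm HOCl: 2.86 / 0.4145 = 6.9 ppm.
FC to add: 6.9 − 0.3 = 6.6 mg/L as Cl₂.
Cl₂ equivalent: 6.6 mg/L × 226,000 L = 1492 g.
Product at 90.9% available Cl: 1492 / 0.909 = 1641 g.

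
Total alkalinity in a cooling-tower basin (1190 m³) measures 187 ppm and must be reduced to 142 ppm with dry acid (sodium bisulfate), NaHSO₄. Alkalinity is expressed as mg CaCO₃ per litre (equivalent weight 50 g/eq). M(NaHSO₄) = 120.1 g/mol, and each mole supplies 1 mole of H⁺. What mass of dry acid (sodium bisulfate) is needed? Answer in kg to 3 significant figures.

129 kg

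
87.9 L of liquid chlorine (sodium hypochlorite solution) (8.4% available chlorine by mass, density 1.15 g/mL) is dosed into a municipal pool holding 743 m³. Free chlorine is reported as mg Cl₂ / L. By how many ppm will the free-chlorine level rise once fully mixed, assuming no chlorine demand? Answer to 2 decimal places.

Volume: 743 m³ = 743,000 L.
Mass of solution: 87.9 L × 1000 mL/L × 1.15 g/mL = 101,100 g.
Available chlorine delivered: 101,100 g × 0.084 = 8491 g as Cl₂.
Concentration rise: 8491 g / 743,000 L = 11.43 mg/L = 11.43 ppm.

11.43 ppm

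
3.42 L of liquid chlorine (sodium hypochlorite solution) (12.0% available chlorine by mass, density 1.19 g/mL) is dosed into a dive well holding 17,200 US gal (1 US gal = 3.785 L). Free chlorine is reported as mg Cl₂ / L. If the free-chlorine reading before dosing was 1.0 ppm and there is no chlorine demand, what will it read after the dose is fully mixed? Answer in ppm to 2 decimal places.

8.50 ppm

Volume: 17,200 US gal × 3.785 L/gal = 65,102 L.
Mass of solution: 3.42 L × 1000 mL/L × 1.19 g/mL = 4070 g.
Available chlorine delivered: 4070 g × 0.12 = 488.4 g as Cl₂.
Concentration rise: 488.4 g / 65,102 L = 7.502 mg/L = 7.50 ppm.
Final FC: 1.0 + 7.50 = 8.50 ppm.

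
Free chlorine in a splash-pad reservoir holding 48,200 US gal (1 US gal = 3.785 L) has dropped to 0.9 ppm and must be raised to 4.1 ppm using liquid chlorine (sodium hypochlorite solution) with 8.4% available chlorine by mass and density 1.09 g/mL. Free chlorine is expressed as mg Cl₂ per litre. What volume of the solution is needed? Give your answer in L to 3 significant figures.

6.38 L

Volume: 48,200 US gal × 3.785 L/gal = 182,437 L.
Chlorine deficit: 4.1 − 0.9 = 3.2 ppm = 3.2 mg/L as Cl₂.
Cl₂ equivalent needed: 3.2 mg/L × 182,437 L = 583,800 mg = 583.8 g.
Product at 8.4% available chlorine: 583.8 / 0.084 = 6950 g.
Volume at density 1.09 g/mL: 6950 g ÷ 1.09 g/mL = 6376 mL.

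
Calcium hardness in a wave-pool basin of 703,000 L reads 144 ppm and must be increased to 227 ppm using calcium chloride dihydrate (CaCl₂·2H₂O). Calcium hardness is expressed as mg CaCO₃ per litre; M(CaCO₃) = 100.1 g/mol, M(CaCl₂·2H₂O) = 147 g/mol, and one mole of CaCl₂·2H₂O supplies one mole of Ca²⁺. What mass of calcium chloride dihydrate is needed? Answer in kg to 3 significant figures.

85.7 kg

Hardness to add: (227 − 144) = 83 mg/L as CaCO₃ × 703,000 L = 58,350 g as CaCO₃.
Moles of Ca²⁺ (1 mol Ca²⁺ ≡ 1 mol CaCO₃): 58,350 / 100.1 g/mol = 582.9 mol.
Mass of CaCl₂·2H₂O: 582.9 × 147 = 85,690 g.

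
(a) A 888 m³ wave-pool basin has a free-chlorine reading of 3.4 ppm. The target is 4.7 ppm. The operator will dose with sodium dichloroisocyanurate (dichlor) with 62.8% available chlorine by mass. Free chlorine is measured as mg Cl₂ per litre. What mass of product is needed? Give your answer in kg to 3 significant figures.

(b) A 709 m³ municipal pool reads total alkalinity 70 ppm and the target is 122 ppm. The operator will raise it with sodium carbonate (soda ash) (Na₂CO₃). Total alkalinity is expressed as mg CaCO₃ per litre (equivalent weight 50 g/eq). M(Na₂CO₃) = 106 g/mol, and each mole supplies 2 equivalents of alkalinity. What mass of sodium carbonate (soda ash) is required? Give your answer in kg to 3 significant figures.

(a) 1.84 kg; (b) 39.1 kg

(a) Volume: 888 m³ = 888,000 L.
(a) Chlorine deficit: 4.7 − 3.4 = 1.3 ppm = 1.3 mg/L as Cl₂.
(a) Cl₂ equivalent needed: 1.3 mg/L × 888,000 L = 1,154,000 mg = 1154 g.
(a) Product at 62.8% available chlorine: 1154 / 0.628 = 1838 g.

(b) Volume: 709 m³ = 709,000 L.
(b) Alkalinity to add: (122 − 70) = 52 mg/L as CaCO₃ × 709,000 L = 36,870 g as CaCO₃.
(b) Equivalents: 36,870 g ÷ 50 g/eq = 737.4 eq.
(b) Each mole of Na₂CO₃ supplies 2 eq, so 737.4 / 2 = 368.7 mol.
(b) Mass: 368.7 mol × 106 g/mol = 39,080 g.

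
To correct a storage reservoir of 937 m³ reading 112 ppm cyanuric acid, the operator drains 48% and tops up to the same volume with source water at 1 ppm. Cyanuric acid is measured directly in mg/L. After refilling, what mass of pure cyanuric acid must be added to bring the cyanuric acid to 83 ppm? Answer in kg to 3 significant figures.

Volume: 937 m³ = 937,000 L.
After draining 48% and refilling: 112 × 0.52 + 1 × 0.48 = 58.72 ppm.
Deficit to target: 83 − 58.72 = 24.28 mg/L.
Mass: 24.28 mg/L × 937,000 L = 22,750 g cyanuric acid.

22.8 kg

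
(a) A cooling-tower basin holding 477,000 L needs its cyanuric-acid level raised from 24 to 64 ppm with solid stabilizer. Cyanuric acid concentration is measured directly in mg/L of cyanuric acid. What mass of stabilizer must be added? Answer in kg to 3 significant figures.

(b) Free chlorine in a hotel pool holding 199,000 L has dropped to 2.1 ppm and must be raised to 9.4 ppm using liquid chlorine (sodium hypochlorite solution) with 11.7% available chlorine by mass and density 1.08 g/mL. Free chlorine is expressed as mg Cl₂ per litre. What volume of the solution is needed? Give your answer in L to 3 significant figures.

(a) 19.1 kg; (b) 11.5 L

(a) CYA to add: (64 − 24) = 40 mg/L × 477,000 L = 19,080 g cyanuric acid.

(b) Chlorine deficit: 9.4 − 2.1 = 7.3 ppm = 7.3 mg/L as Cl₂.
(b) Cl₂ equivalent needed: 7.3 mg/L × 199,000 L = 1,453,000 mg = 1453 g.
(b) Product at 11.7% available chlorine: 1453 / 0.117 = 12,420 g.
(b) Volume at density 1.08 g/mL: 12,420 g ÷ 1.08 g/mL = 11,500 mL.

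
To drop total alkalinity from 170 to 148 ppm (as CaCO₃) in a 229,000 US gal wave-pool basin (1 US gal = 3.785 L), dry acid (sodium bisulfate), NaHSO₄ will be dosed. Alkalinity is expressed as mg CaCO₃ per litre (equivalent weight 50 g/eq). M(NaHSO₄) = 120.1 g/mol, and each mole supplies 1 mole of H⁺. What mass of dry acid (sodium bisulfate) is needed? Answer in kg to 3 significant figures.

45.8 kg

Volume: 229,000 US gal × 3.785 L/gal = 866,765 L.
Alkalinity to neutralize: (170 − 148) = 22 mg/L as CaCO₃ × 866,765 L = 19,070 g as CaCO₃.
Equivalents of H⁺ required: 19,070 ÷ 50 g/eq = 381.4 eq = 381.4 mol NaHSO₄.
Mass of NaHSO₄: 381.4 × 120.1 = 45,800 g.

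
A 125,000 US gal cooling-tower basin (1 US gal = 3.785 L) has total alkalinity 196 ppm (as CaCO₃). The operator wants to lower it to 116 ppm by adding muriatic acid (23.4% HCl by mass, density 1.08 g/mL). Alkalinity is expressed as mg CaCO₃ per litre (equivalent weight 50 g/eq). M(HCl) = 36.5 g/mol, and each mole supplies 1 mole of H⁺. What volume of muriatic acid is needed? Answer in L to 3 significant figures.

109 L

Volume: 125,000 US gal × 3.785 L/gal = 473,125 L.
Alkalinity to neutralize: (196 − 116) = 80 mg/L as CaCO₃ × 473,125 L = 37,850 g as CaCO₃.
Equivalents of H⁺ required: 37,850 ÷ 50 g/eq = 757 eq = 757 mol HCl.
Mass of HCl: 757 × 36.5 = 27,630 g.
Mass of 23.4% solution: 27,630 / 0.234 = 118,100 g.
Volume: 118,100 g ÷ 1.08 g/mL = 109,300 mL.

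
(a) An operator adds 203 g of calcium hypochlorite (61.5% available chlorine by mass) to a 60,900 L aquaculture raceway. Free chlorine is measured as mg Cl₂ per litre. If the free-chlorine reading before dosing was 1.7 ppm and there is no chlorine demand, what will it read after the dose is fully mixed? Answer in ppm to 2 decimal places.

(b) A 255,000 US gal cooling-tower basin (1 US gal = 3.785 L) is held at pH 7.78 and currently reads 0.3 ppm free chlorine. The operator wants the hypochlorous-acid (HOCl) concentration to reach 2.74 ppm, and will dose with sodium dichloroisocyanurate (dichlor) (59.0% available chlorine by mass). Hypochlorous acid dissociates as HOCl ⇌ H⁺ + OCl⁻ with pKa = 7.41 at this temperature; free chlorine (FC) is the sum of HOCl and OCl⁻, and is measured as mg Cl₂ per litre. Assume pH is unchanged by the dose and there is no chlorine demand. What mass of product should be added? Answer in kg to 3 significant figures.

(a) Available chlorine delivered: 203 g × 0.615 = 124.8 g as Cl₂.
(a) Concentration rise: 124.8 g / 60,900 L = 2.05 mg/L = 2.05 ppm.
(a) Final FC: 1.7 + 2.05 = 3.75 ppm.

(b) Volume: 255,000 US gal × 3.785 L/gal = 965,175 L.
(b) [OCl⁻]/[HOCl] = 10^(pH − pKa) = 10^(7.78 − 7.41) = 2.344; fraction as HOCl = 1/(1 + 2.344) = 0.299.
(b) Free chlorine required for 2.74 ppm HOCl: 2.74 / 0.299 = 9.163 ppm.
(b) FC to add: 9.163 − 0.3 = 8.863 mg/L as Cl₂.
(b) Cl₂ equivalent: 8.863 mg/L × 965,175 L = 8555 g.
(b) Product at 59.0% available Cl: 8555 / 0.59 = 14,500 g.

(a) 3.75 ppm; (b) 14.5 kg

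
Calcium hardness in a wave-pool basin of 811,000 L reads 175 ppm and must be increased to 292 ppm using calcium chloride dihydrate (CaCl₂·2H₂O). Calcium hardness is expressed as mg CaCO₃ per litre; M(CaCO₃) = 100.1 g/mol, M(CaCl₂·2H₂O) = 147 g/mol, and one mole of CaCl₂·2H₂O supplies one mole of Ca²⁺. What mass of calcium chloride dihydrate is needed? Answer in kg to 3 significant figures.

Hardness to add: (292 − 175) = 117 mg/L as CaCO₃ × 811,000 L = 94,890 g as CaCO₃.
Moles of Ca²⁺ (1 mol Ca²⁺ ≡ 1 mol CaCO₃): 94,890 / 100.1 g/mol = 947.9 mol.
Mass of CaCl₂·2H₂O: 947.9 × 147 = 139,300 g.

139 kg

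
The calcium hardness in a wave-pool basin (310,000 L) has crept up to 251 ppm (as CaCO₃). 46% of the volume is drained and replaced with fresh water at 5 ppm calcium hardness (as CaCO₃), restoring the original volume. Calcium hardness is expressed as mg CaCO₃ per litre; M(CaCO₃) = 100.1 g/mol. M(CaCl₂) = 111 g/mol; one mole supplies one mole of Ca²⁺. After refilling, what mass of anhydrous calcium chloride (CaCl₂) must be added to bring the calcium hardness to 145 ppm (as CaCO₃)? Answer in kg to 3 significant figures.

2.46 kg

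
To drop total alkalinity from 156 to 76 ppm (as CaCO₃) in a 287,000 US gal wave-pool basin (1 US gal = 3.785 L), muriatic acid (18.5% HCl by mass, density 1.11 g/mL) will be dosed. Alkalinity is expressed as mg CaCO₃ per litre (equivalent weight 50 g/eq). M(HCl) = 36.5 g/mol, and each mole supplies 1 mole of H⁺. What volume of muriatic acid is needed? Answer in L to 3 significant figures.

Volume: 287,000 US gal × 3.785 L/gal = 1,086,295 L.
Alkalinity to neutralize: (156 − 76) = 80 mg/L as CaCO₃ × 1,086,295 L = 86,900 g as CaCO₃.
Equivalents of H⁺ required: 86,900 ÷ 50 g/eq = 1738 eq = 1738 mol HCl.
Mass of HCl: 1738 × 36.5 = 63,440 g.
Mass of 18.5% solution: 63,440 / 0.185 = 342,900 g.
Volume: 342,900 g ÷ 1.11 g/mL = 308,900 mL.

309 L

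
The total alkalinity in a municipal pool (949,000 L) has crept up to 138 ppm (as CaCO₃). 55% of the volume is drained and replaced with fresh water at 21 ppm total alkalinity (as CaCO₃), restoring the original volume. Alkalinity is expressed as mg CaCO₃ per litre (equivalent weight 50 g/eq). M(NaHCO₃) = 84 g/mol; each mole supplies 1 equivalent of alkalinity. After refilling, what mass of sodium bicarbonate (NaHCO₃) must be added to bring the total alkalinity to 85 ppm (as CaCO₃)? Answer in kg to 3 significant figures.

18.1 kg

After draining 55% and refilling: 138 × 0.45 + 21 × 0.55 = 73.65 ppm.
Deficit to target: 85 − 73.65 = 11.35 mg/L.
As CaCO₃: 11.35 mg/L × 949,000 L = 10,770 g; ÷ 50 g/eq ÷ 1 = 215.4 mol NaHCO₃.
Mass: 215.4 × 84 = 18,100 g.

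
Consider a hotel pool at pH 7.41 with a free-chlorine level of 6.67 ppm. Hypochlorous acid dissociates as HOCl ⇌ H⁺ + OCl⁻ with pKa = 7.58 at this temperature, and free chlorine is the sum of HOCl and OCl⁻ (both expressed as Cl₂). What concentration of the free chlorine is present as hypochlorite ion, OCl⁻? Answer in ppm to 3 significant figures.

2.69 ppm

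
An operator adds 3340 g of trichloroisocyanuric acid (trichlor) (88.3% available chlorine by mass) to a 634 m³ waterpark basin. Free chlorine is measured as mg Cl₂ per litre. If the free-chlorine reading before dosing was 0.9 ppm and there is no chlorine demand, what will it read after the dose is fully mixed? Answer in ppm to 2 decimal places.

5.55 ppm

Volume: 634 m³ = 634,000 L.
Available chlorine delivered: 3340 g × 0.883 = 2949 g as Cl₂.
Concentration rise: 2949 g / 634,000 L = 4.652 mg/L = 4.65 ppm.
Final FC: 0.9 + 4.65 = 5.55 ppm.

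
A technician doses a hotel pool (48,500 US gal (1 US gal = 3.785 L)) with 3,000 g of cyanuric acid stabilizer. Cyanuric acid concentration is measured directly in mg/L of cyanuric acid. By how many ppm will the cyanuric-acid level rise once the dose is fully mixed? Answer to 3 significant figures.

16.3 ppm

Volume: 48,500 US gal × 3.785 L/gal = 183,572 L.
Rise: 3,000 g / 183,572 L × 1000 = 16.34 mg/L.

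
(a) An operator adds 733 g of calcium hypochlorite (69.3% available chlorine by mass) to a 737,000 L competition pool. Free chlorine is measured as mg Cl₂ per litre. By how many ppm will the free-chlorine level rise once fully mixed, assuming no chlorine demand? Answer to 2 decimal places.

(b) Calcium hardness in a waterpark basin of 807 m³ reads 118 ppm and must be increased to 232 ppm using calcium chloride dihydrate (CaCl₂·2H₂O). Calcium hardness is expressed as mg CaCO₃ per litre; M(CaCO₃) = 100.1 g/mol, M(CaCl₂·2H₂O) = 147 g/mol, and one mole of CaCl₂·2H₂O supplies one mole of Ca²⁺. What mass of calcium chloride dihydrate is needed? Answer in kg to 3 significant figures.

(a) Available chlorine delivered: 733 g × 0.693 = 508 g as Cl₂.
(a) Concentration rise: 508 g / 737,000 L = 0.6892 mg/L = 0.69 ppm.

(b) Volume: 807 m³ = 807,000 L.
(b) Hardness to add: (232 − 118) = 114 mg/L as CaCO₃ × 807,000 L = 92,000 g as CaCO₃.
(b) Moles of Ca²⁺ (1 mol Ca²⁺ ≡ 1 mol CaCO₃): 92,000 / 100.1 g/mol = 919.1 mol.
(b) Mass of CaCl₂·2H₂O: 919.1 × 147 = 135,100 g.

(a) 0.69 ppm; (b) 135 kg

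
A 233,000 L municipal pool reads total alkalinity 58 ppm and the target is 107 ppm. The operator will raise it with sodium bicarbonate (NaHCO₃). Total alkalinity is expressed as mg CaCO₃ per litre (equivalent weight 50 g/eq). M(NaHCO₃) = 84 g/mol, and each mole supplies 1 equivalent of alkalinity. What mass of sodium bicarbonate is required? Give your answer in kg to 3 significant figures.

19.2 kg

Alkalinity to add: (107 − 58) = 49 mg/L as CaCO₃ × 233,000 L = 11,420 g as CaCO₃.
Equivalents: 11,420 g ÷ 50 g/eq = 228.3 eq.
NaHCO₃ supplies 1 eq per mole → 228.3 mol.
Mass: 228.3 mol × 84 g/mol = 19,180 g.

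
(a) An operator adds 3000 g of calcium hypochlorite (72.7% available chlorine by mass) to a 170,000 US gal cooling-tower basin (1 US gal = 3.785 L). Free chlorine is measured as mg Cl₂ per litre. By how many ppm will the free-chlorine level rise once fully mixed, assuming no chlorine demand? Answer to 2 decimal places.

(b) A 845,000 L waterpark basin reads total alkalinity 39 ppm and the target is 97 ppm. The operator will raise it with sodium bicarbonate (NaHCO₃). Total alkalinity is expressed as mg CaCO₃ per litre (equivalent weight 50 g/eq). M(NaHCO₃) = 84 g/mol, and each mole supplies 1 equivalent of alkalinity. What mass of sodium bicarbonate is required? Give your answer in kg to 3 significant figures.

(a) 3.39 ppm; (b) 82.3 kg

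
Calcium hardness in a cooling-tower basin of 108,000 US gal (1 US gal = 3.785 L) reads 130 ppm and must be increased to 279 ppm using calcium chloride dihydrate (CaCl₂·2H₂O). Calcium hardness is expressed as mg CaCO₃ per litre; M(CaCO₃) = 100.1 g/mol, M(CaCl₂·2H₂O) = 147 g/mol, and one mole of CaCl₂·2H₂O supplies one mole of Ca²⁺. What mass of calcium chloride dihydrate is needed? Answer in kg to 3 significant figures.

Volume: 108,000 US gal × 3.785 L/gal = 408,780 L.
Hardness to add: (279 − 130) = 149 mg/L as CaCO₃ × 408,780 L = 60,910 g as CaCO₃.
Moles of Ca²⁺ (1 mol Ca²⁺ ≡ 1 mol CaCO₃): 60,910 / 100.1 g/mol = 608.5 mol.
Mass of CaCl₂·2H₂O: 608.5 × 147 = 89,450 g.

89.4 kg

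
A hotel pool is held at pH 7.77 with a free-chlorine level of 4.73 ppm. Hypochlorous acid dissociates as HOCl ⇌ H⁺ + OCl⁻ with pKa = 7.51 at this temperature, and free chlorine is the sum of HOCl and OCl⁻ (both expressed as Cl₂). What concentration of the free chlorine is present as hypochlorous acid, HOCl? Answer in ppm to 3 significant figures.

1.68 ppm

[OCl⁻]/[HOCl] = 10^(pH − pKa) = 10^(7.77 − 7.51) = 10^0.26 = 1.82.
Fraction as HOCl = 1 / (1 + 1.82) = 0.3546.
HOCl = 0.3546 × 4.73 ppm = 1.677 ppm.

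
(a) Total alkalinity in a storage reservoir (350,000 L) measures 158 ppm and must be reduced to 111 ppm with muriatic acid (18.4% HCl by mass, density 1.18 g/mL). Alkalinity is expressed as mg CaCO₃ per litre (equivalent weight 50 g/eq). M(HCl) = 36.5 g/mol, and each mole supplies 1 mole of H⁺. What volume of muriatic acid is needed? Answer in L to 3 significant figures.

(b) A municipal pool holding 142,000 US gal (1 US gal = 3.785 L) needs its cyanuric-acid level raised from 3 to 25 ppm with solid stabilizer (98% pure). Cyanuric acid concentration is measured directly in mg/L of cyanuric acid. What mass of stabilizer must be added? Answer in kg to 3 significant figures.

(a) 55.3 L; (b) 12.1 kg

(a) Alkalinity to neutralize: (158 − 111) = 47 mg/L as CaCO₃ × 350,000 L = 16,450 g as CaCO₃.
(a) Equivalents of H⁺ required: 16,450 ÷ 50 g/eq = 329 eq = 329 mol HCl.
(a) Mass of HCl: 329 × 36.5 = 12,010 g.
(a) Mass of 18.4% solution: 12,010 / 0.184 = 65,260 g.
(a) Volume: 65,260 g ÷ 1.18 g/mL = 55,310 mL.

(b) Volume: 142,000 US gal × 3.785 L/gal = 537,470 L.
(b) CYA to add: (25 − 3) = 22 mg/L × 537,470 L = 11,820 g cyanuric acid.
(b) At 98% purity: 11,820 / 0.98 = 12,070 g product.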